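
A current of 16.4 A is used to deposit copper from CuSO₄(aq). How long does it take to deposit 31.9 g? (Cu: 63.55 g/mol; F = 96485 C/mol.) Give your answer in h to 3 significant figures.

1.64 h

n(Cu) = 31.9 / 63.55 = 0.5020 mol
Cu²⁺ + 2e⁻ → Cu, so n(e⁻) = 2 × 0.5020 = 1.004 mol
Q = 1.004 × 96485 = 96870 C
t = Q / I = 96870 / 16.4 = 5907 s = 1.64 h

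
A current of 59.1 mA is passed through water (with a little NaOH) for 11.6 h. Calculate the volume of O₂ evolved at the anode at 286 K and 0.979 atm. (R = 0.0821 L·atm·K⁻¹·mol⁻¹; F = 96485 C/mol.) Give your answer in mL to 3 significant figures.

153 mL

Charge passed = 0.0591 × 41760 = 2468 C
n(e⁻) = Q/F = 2468/96485 = 0.02558 mol
2H₂O → O₂ + 4H⁺ + 4e⁻, so n(O₂) = 0.02558 / 4 = 0.006395 mol
V = nRT/P = 0.006395 × 0.0821 × 286 / 0.979 = 0.1534 L
= 153 mL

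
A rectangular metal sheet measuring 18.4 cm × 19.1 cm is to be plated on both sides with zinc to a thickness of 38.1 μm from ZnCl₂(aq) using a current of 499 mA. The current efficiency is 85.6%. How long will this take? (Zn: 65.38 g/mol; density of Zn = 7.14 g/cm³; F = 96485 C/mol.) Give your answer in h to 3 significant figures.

Plated area = 2 × 18.4 × 19.1 = 702.9 cm²
Volume = 702.9 × 38.1×10⁻⁴ cm = 2.678 cm³
m(Zn) = 2.678 × 7.14 = 19.12 g
n(Zn) = 19.12 / 65.38 = 0.2924 mol; n(e⁻) = 2 × 0.2924 = 0.5848 mol
Q = 0.5848 × 96485 / 0.856 = 65920 C
t = 65920 / 0.499 = 1.321×10^5 s = 36.7 h

36.7 h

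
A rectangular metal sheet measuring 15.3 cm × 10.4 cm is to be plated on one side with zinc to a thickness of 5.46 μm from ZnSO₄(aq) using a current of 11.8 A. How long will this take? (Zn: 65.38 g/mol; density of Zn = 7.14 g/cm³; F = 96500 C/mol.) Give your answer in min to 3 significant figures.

Plated area = 15.3 × 10.4 = 159.1 cm²
Volume = 159.1 × 5.46×10⁻⁴ cm = 0.08687 cm³
m(Zn) = 0.08687 × 7.14 = 0.6203 g
n(Zn) = 0.6203 / 65.38 = 0.009488 mol; n(e⁻) = 2 × 0.009488 = 0.01898 mol
Q = 0.01898 × 96500 = 1832 C
t = 1832 / 11.8 = 155.3 s = 2.59 min

2.59 min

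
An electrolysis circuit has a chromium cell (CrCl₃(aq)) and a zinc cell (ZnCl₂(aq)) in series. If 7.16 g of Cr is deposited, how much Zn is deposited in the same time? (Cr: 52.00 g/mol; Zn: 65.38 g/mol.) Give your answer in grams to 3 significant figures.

n(Cr) = 7.16 / 52.00 = 0.1377 mol
Cr³⁺ + 3e⁻ → Cr, so n(e⁻) = 3 × 0.1377 = 0.4131 mol
Since the cells are in series, n(e⁻) in the Zn cell is also 0.4131 mol.
Zn²⁺ + 2e⁻ → Zn, so n(Zn) = 0.4131 / 2 = 0.2066 mol
m(Zn) = 0.2066 × 65.38 = 13.5 g

13.5 g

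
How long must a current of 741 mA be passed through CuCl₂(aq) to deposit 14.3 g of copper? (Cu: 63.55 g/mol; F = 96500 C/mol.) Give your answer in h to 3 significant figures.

16.3 h

n(Cu) = 14.3 / 63.55 = 0.2250 mol
Cu²⁺ + 2e⁻ → Cu, so n(e⁻) = 2 × 0.2250 = 0.4500 mol
Q = 0.4500 × 96500 = 43430 C
t = Q / I = 43430 / 0.741 = 58610 s = 16.3 h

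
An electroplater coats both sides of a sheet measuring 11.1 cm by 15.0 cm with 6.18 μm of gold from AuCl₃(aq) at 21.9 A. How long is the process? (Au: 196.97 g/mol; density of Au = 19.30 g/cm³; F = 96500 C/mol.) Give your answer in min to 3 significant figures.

4.44 min

Plated area = 2 × 11.1 × 15.0 = 333.0 cm²
Volume = 333.0 × 6.18×10⁻⁴ cm = 0.2058 cm³
m(Au) = 0.2058 × 19.30 = 3.972 g
n(Au) = 3.972 / 196.97 = 0.02017 mol; n(e⁻) = 3 × 0.02017 = 0.06051 mol
Q = 0.06051 × 96500 = 5839 C
t = 5839 / 21.9 = 266.6 s = 4.44 min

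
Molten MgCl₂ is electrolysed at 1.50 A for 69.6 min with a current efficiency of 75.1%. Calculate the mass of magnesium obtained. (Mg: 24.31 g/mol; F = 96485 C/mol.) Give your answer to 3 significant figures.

Q = 1.50 × 4176 = 6264 C
n(e⁻) = 6264 / 96485 = 0.06492 mol
Mg²⁺ + 2e⁻ → Mg, so theoretical m(Mg) = 0.03246 × 24.31 = 0.7891 g
Actual mass = 75.1% × 0.7891 = 0.593 g

0.593 g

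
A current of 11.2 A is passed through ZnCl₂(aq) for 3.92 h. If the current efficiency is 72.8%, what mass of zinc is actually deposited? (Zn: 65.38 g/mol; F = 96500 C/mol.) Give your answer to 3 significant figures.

39.0 g

Q = 11.2 × 14112 = 1.581×10^5 C
n(e⁻) = 1.581×10^5 / 96500 = 1.638 mol
Zn²⁺ + 2e⁻ → Zn, so theoretical m(Zn) = 0.8190 × 65.38 = 53.55 g
Actual mass = 72.8% × 53.55 = 39.0 g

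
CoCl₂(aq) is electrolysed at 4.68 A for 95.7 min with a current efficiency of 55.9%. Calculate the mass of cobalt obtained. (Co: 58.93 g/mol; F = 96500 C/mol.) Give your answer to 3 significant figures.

4.59 g

Q = 4.68 × 5742 = 26870 C
n(e⁻) = 26870 / 96500 = 0.2784 mol
Co²⁺ + 2e⁻ → Co, so theoretical m(Co) = 0.1392 × 58.93 = 8.203 g
Actual mass = 55.9% × 8.203 = 4.59 g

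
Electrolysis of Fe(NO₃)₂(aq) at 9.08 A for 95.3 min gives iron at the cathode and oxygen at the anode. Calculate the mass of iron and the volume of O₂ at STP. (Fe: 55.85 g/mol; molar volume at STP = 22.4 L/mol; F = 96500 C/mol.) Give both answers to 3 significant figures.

15.0 g Fe; 3.01 L O₂

Q = 9.08 × 5718 = 51920 C; n(e⁻) = 51920 / 96500 = 0.5380 mol
Cathode: Fe²⁺ + 2e⁻ → Fe → n(Fe) = 0.5380/2 = 0.2690 mol → 15.0 g
Anode: 2H₂O → O₂ + 4H⁺ + 4e⁻ → n(O₂) = 0.5380/4 = 0.1345 mol → 3.01 L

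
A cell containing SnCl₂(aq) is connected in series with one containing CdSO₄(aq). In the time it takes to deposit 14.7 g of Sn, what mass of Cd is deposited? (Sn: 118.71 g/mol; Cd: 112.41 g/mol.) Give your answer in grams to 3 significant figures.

13.9 g

n(Sn) = 14.7 / 118.71 = 0.1238 mol
Sn²⁺ + 2e⁻ → Sn, so n(e⁻) = 2 × 0.1238 = 0.2476 mol
The cells are in series, so the same charge (and hence the same n(e⁻) = 0.2476 mol) passes through both.
Cd²⁺ + 2e⁻ → Cd, so n(Cd) = 0.2476 / 2 = 0.1238 mol
m(Cd) = 0.1238 × 112.41 = 13.9 g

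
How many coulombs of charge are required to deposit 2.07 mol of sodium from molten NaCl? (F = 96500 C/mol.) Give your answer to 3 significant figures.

2.00×10^5 C

Na⁺ + e⁻ → Na, so n(e⁻) = 1 × 2.07 = 2.070 mol
Q = 2.070 × 96500 = 1.998×10^5 C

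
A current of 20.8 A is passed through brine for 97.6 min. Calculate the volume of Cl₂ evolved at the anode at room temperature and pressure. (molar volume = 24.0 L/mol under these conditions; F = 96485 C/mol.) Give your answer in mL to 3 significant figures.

Q = It = 20.8 × 5856 = 1.218×10^5 C
n(e⁻) = 1.218×10^5 / 96485 = 1.262 mol
2Cl⁻ → Cl₂ + 2e⁻, so n(Cl₂) = 1.262 / 2 = 0.6310 mol
V = 0.6310 × 24.0 = 15.14 L
= 15100 mL

15100 mL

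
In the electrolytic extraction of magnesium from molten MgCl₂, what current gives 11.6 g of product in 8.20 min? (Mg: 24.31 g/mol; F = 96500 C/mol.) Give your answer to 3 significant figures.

187 A

n(Mg) = 11.6 / 24.31 = 0.4772 mol
Mg²⁺ + 2e⁻ → Mg, so n(e⁻) = 2 × 0.4772 = 0.9544 mol
Q = 0.9544 × 96500 = 92100 C
I = Q / t = 92100 / 492 s = 187 A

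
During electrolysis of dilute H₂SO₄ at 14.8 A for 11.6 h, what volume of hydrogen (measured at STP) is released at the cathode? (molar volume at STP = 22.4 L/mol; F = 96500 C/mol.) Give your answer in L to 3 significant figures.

Q = It = 14.8 × 41760 = 6.180×10^5 C
Moles of electrons = 6.180×10^5 / 96500 = 6.404 mol
2H⁺ + 2e⁻ → H₂, so n(H₂) = 6.404 / 2 = 3.202 mol
V = 3.202 × 22.4 = 71.72 L

71.7 L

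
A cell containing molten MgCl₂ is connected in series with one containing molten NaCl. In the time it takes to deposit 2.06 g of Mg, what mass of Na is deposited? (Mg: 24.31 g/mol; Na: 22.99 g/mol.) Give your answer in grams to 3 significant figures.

3.90 g

n(Mg) = 2.06 / 24.31 = 0.08474 mol
Mg²⁺ + 2e⁻ → Mg, so n(e⁻) = 2 × 0.08474 = 0.1695 mol
In series, the same 0.1695 mol of electrons flows through the second cell.
Na⁺ + e⁻ → Na, so n(Na) = 0.1695 mol
m(Na) = 0.1695 × 22.99 = 3.90 g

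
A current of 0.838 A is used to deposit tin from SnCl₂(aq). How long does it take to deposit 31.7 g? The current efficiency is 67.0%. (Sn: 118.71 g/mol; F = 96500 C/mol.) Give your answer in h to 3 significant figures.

n(Sn) = 31.7 / 118.71 = 0.2670 mol
Sn²⁺ + 2e⁻ → Sn, so n(e⁻) = 2 × 0.2670 = 0.5340 mol
Q = 0.5340 × 96500 / 0.670 = 76910 C
t = Q / I = 76910 / 0.838 = 91780 s = 25.5 h

25.5 h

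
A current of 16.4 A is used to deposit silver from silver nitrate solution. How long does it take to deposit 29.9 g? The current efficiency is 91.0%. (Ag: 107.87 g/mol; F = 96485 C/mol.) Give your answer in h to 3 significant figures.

n(Ag) = 29.9 / 107.87 = 0.2772 mol
Ag⁺ + e⁻ → Ag, so n(e⁻) = 0.2772 mol
Q = 0.2772 × 96485 / 0.910 = 29390 C
t = Q / I = 29390 / 16.4 = 1792 s = 0.498 h

0.498 h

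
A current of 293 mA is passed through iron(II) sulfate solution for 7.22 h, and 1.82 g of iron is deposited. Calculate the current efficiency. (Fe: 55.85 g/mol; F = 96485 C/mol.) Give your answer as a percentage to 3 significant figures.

82.6%

Q = 0.293 × 25992 = 7616 C
n(e⁻) = 7616 / 96485 = 0.07893 mol
Fe²⁺ + 2e⁻ → Fe, so theoretical n(Fe) = 0.03947 mol → 2.204 g
Efficiency = 1.82 / 2.204 = 0.8258 = 82.6%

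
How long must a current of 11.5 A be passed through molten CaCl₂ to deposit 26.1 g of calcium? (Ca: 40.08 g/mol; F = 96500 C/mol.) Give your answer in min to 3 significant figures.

n(Ca) = 26.1 / 40.08 = 0.6512 mol
Ca²⁺ + 2e⁻ → Ca, so n(e⁻) = 2 × 0.6512 = 1.302 mol
Q = 1.302 × 96500 = 1.256×10^5 C
t = Q / I = 1.256×10^5 / 11.5 = 10920 s = 182 min

182 min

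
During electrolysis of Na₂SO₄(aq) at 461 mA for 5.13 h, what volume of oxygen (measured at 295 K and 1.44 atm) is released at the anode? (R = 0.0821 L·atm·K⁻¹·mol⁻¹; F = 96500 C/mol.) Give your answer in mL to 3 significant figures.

Q = 0.461 A × 18468 s = 8514 C
n(e⁻) = 8514 / 96500 = 0.08823 mol
2H₂O → O₂ + 4H⁺ + 4e⁻, so n(O₂) = 0.08823 / 4 = 0.02206 mol
V = nRT/P = 0.02206 × 0.0821 × 295 / 1.44 = 0.3710 L
= 371 mL

371 mL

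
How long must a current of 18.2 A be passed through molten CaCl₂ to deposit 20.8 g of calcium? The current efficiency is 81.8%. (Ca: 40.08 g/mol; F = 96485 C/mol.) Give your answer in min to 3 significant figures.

n(Ca) = 20.8 / 40.08 = 0.5190 mol
Ca²⁺ + 2e⁻ → Ca, so n(e⁻) = 2 × 0.5190 = 1.038 mol
Q = 1.038 × 96485 / 0.818 = 1.224×10^5 C
t = Q / I = 1.224×10^5 / 18.2 = 6725 s = 112 min

112 min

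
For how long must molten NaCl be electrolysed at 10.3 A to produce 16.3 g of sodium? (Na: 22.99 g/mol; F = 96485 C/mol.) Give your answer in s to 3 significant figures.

6640 s

n(Na) = 16.3 / 22.99 = 0.7090 mol
Na⁺ + e⁻ → Na, so n(e⁻) = 0.7090 mol
Q = 0.7090 × 96485 = 68410 C
t = Q / I = 68410 / 10.3 = 6642 s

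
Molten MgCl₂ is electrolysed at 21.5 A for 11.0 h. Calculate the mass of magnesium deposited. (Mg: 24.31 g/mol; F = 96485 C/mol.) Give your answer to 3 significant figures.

107 g

Q = It = 21.5 × 39600 = 8.514×10^5 C
n(e⁻) = Q/F = 8.514×10^5/96485 = 8.824 mol
Mg²⁺ + 2e⁻ → Mg, so n(Mg) = 8.824 / 2 = 4.412 mol
m = 4.412 × 24.31 = 107 g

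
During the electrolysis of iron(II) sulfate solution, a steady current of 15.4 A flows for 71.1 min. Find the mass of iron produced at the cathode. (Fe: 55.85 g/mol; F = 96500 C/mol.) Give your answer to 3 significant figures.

Charge passed = 15.4 × 4266 = 65700 C
Moles of electrons = 65700 / 96500 = 0.6808 mol
Fe²⁺ + 2e⁻ → Fe, so n(Fe) = 0.6808 / 2 = 0.3404 mol
m = 0.3404 × 55.85 = 19.0 g

19.0 g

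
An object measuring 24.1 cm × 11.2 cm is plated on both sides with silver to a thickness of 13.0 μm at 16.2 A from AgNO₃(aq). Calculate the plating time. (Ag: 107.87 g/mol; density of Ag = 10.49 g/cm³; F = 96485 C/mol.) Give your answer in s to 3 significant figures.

Plated area = 2 × 24.1 × 11.2 = 539.8 cm²
Volume = 539.8 × 13.0×10⁻⁴ cm = 0.7017 cm³
m(Ag) = 0.7017 × 10.49 = 7.361 g
n(Ag) = 7.361 / 107.87 = 0.06824 mol; n(e⁻) = 0.06824 mol
Q = 0.06824 × 96485 = 6584 C
t = 6584 / 16.2 = 406.4 s

406 s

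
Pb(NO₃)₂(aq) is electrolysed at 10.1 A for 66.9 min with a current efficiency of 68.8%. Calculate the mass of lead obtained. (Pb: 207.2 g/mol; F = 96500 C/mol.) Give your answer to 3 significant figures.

29.9 g

Q = 10.1 × 4014 = 40540 C
n(e⁻) = 40540 / 96500 = 0.4201 mol
Pb²⁺ + 2e⁻ → Pb, so theoretical m(Pb) = 0.2101 × 207.2 = 43.53 g
Actual mass = 68.8% × 43.53 = 29.9 g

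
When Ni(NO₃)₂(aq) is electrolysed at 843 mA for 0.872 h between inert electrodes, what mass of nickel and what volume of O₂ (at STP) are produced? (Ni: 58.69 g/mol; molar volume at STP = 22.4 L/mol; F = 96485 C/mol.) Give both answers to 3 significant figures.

0.805 g Ni; 0.154 L O₂

Q = 0.843 × 3139.2 = 2646 C; n(e⁻) = 2646 / 96485 = 0.02742 mol
Cathode: Ni²⁺ + 2e⁻ → Ni → n(Ni) = 0.02742/2 = 0.01371 mol → 0.805 g
Anode: 2H₂O → O₂ + 4H⁺ + 4e⁻ → n(O₂) = 0.02742/4 = 0.006855 mol → 0.154 L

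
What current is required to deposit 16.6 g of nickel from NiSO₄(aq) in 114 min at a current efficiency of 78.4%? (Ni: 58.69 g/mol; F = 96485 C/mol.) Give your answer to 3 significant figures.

n(Ni) = 16.6 / 58.69 = 0.2828 mol
Ni²⁺ + 2e⁻ → Ni, so n(e⁻) = 2 × 0.2828 = 0.5656 mol
Q = 0.5656 × 96485 / 0.784 = 69610 C
I = Q / t = 69610 / 6840 s = 10.2 A

10.2 A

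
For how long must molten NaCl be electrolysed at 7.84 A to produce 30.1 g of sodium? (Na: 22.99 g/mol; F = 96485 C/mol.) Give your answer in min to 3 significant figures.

n(Na) = 30.1 / 22.99 = 1.309 mol
Na⁺ + e⁻ → Na, so n(e⁻) = 1.309 mol
Q = 1.309 × 96485 = 1.263×10^5 C
t = Q / I = 1.263×10^5 / 7.84 = 16110 s = 269 min

269 min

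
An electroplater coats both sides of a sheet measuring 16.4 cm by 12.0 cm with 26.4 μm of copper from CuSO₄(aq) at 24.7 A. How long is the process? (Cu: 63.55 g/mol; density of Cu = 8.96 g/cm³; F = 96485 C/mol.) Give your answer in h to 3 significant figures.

Plated area = 2 × 16.4 × 12.0 = 393.6 cm²
Volume = 393.6 × 26.4×10⁻⁴ cm = 1.039 cm³
m(Cu) = 1.039 × 8.96 = 9.309 g
n(Cu) = 9.309 / 63.55 = 0.1465 mol; n(e⁻) = 2 × 0.1465 = 0.2930 mol
Q = 0.2930 × 96485 = 28270 C
t = 28270 / 24.7 = 1145 s = 0.318 h

0.318 h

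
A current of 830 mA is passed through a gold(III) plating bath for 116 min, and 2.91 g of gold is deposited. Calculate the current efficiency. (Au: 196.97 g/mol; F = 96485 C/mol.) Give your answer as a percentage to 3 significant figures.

74.0%

Q = 0.830 × 6960 = 5777 C
n(e⁻) = 5777 / 96485 = 0.05987 mol
Au³⁺ + 3e⁻ → Au, so theoretical n(Au) = 0.01996 mol → 3.932 g
Efficiency = 2.91 / 3.932 = 0.7401 = 74.0%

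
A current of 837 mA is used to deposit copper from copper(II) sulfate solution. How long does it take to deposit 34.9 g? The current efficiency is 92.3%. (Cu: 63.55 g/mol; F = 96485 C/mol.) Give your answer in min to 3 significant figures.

n(Cu) = 34.9 / 63.55 = 0.5492 mol
Cu²⁺ + 2e⁻ → Cu, so n(e⁻) = 2 × 0.5492 = 1.098 mol
Q = 1.098 × 96485 / 0.923 = 1.148×10^5 C
t = Q / I = 1.148×10^5 / 0.837 = 1.372×10^5 s = 2290 min

2290 min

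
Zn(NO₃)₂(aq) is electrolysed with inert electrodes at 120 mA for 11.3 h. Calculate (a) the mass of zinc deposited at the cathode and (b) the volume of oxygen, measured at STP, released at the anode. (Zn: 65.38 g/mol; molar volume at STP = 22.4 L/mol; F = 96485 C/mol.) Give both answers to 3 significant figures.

1.65 g Zn; 0.283 L O₂

Q = 0.120 × 40680 = 4882 C; n(e⁻) = 4882 / 96485 = 0.05060 mol
Cathode: Zn²⁺ + 2e⁻ → Zn → n(Zn) = 0.05060/2 = 0.02530 mol → 1.65 g
Anode: 2H₂O → O₂ + 4H⁺ + 4e⁻ → n(O₂) = 0.05060/4 = 0.01265 mol → 0.283 L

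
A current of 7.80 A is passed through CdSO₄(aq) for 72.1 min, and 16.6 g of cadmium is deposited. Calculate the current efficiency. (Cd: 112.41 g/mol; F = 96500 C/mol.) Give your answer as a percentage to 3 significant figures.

Q = 7.80 × 4326 = 33740 C
n(e⁻) = 33740 / 96500 = 0.3496 mol
Cd²⁺ + 2e⁻ → Cd, so theoretical n(Cd) = 0.1748 mol → 19.65 g
Efficiency = 16.6 / 19.65 = 0.8448 = 84.5%

84.5%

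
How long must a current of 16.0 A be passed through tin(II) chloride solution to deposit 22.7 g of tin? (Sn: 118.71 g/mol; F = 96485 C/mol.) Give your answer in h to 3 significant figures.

n(Sn) = 22.7 / 118.71 = 0.1912 mol
Sn²⁺ + 2e⁻ → Sn, so n(e⁻) = 2 × 0.1912 = 0.3824 mol
Q = 0.3824 × 96485 = 36900 C
t = Q / I = 36900 / 16.0 = 2306 s = 0.641 h

0.641 h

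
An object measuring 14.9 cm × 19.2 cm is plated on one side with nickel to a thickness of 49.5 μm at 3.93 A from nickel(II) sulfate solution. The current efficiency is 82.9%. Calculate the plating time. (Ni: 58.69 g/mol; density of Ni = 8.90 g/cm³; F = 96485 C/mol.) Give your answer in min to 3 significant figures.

Plated area = 14.9 × 19.2 = 286.1 cm²
Volume = 286.1 × 49.5×10⁻⁴ cm = 1.416 cm³
m(Ni) = 1.416 × 8.90 = 12.60 g
n(Ni) = 12.60 / 58.69 = 0.2147 mol; n(e⁻) = 2 × 0.2147 = 0.4294 mol
Q = 0.4294 × 96485 / 0.829 = 49980 C
t = 49980 / 3.93 = 12720 s = 212 min

212 min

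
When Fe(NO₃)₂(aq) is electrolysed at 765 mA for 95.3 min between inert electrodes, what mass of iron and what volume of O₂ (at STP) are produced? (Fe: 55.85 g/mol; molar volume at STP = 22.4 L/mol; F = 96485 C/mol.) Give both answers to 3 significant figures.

1.27 g Fe; 0.254 L O₂

Q = 0.765 × 5718 = 4374 C; n(e⁻) = 4374 / 96485 = 0.04533 mol
Cathode: Fe²⁺ + 2e⁻ → Fe → n(Fe) = 0.04533/2 = 0.02267 mol → 1.27 g
Anode: 2H₂O → O₂ + 4H⁺ + 4e⁻ → n(O₂) = 0.04533/4 = 0.01133 mol → 0.254 L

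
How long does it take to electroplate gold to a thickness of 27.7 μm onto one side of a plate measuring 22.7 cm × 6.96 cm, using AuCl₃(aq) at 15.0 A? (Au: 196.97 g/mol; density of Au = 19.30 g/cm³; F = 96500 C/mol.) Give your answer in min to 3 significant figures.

Plated area = 22.7 × 6.96 = 158.0 cm²
Volume = 158.0 × 27.7×10⁻⁴ cm = 0.4377 cm³
m(Au) = 0.4377 × 19.30 = 8.448 g
n(Au) = 8.448 / 196.97 = 0.04289 mol; n(e⁻) = 3 × 0.04289 = 0.1287 mol
Q = 0.1287 × 96500 = 12420 C
t = 12420 / 15.0 = 828.0 s = 13.8 min

13.8 min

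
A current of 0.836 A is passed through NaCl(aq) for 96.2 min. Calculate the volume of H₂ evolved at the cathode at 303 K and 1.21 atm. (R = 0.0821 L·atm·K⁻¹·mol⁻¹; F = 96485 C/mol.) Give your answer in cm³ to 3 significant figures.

514 cm³

Q = 0.836 A × 5772 s = 4825 C
Moles of electrons = 4825 / 96485 = 0.05001 mol
2H⁺ + 2e⁻ → H₂, so n(H₂) = 0.05001 / 2 = 0.02501 mol
V = nRT/P = 0.02501 × 0.0821 × 303 / 1.21 = 0.5142 L
= 514 cm³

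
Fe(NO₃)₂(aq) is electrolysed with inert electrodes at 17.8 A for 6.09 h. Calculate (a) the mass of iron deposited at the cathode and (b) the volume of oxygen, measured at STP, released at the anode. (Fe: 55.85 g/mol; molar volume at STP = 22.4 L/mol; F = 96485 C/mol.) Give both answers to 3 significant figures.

Q = 17.8 × 21924 = 3.902×10^5 C; n(e⁻) = 3.902×10^5 / 96485 = 4.044 mol
Cathode: Fe²⁺ + 2e⁻ → Fe → n(Fe) = 4.044/2 = 2.022 mol → 113 g
Anode: 2H₂O → O₂ + 4H⁺ + 4e⁻ → n(O₂) = 4.044/4 = 1.011 mol → 22.6 L

113 g Fe; 22.6 L O₂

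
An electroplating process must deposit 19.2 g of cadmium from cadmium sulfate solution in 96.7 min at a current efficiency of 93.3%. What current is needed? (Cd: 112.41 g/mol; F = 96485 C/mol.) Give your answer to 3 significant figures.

n(Cd) = 19.2 / 112.41 = 0.1708 mol
Cd²⁺ + 2e⁻ → Cd, so n(e⁻) = 2 × 0.1708 = 0.3416 mol
Q = 0.3416 × 96485 / 0.933 = 35330 C
I = Q / t = 35330 / 5802 s = 6.09 A

6.09 A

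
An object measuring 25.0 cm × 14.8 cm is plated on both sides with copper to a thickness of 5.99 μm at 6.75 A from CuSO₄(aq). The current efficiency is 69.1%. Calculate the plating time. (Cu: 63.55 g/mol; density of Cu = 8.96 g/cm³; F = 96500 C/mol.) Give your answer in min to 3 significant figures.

Plated area = 2 × 25.0 × 14.8 = 740.0 cm²
Volume = 740.0 × 5.99×10⁻⁴ cm = 0.4433 cm³
m(Cu) = 0.4433 × 8.96 = 3.972 g
n(Cu) = 3.972 / 63.55 = 0.06250 mol; n(e⁻) = 2 × 0.06250 = 0.1250 mol
Q = 0.1250 × 96500 / 0.691 = 17460 C
t = 17460 / 6.75 = 2587 s = 43.1 min

43.1 min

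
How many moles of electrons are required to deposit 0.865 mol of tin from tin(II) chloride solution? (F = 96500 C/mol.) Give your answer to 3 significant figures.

1.73 mol

Sn²⁺ + 2e⁻ → Sn, so n(e⁻) = 2 × 0.865 = 1.730 mol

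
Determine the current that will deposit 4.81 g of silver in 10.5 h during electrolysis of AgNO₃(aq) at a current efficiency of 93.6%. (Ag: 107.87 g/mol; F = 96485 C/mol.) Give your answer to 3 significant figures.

0.122 A

n(Ag) = 4.81 / 107.87 = 0.04459 mol
Ag⁺ + e⁻ → Ag, so n(e⁻) = 0.04459 mol
Q = 0.04459 × 96485 / 0.936 = 4596 C
I = Q / t = 4596 / 37800 s = 0.122 A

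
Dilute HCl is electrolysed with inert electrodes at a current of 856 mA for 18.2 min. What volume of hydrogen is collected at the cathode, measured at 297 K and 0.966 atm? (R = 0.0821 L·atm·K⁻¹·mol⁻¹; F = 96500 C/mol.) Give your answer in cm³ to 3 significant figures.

Charge passed = 0.856 × 1092 = 934.8 C
n(e⁻) = Q/F = 934.8/96500 = 0.009687 mol
2H⁺ + 2e⁻ → H₂, so n(H₂) = 0.009687 / 2 = 0.004844 mol
V = nRT/P = 0.004844 × 0.0821 × 297 / 0.966 = 0.1223 L
= 122 cm³

122 cm³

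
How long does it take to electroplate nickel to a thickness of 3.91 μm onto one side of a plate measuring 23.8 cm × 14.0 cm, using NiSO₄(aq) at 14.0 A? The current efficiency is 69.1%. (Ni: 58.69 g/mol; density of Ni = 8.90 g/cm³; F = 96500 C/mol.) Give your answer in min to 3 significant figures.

Plated area = 23.8 × 14.0 = 333.2 cm²
Volume = 333.2 × 3.91×10⁻⁴ cm = 0.1303 cm³
m(Ni) = 0.1303 × 8.90 = 1.160 g
n(Ni) = 1.160 / 58.69 = 0.01976 mol; n(e⁻) = 2 × 0.01976 = 0.03952 mol
Q = 0.03952 × 96500 / 0.691 = 5519 C
t = 5519 / 14.0 = 394.2 s = 6.57 min

6.57 min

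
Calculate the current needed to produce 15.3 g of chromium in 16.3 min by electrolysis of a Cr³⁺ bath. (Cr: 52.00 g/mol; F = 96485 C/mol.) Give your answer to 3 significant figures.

n(Cr) = 15.3 / 52.00 = 0.2942 mol
Cr³⁺ + 3e⁻ → Cr, so n(e⁻) = 3 × 0.2942 = 0.8826 mol
Q = 0.8826 × 96485 = 85160 C
I = Q / t = 85160 / 978 s = 87.1 A

87.1 A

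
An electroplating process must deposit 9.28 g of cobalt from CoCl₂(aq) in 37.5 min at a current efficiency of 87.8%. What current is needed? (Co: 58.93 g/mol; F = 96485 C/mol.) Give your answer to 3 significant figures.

n(Co) = 9.28 / 58.93 = 0.1575 mol
Co²⁺ + 2e⁻ → Co, so n(e⁻) = 2 × 0.1575 = 0.3150 mol
Q = 0.3150 × 96485 / 0.878 = 34620 C
I = Q / t = 34620 / 2250 s = 15.4 A

15.4 A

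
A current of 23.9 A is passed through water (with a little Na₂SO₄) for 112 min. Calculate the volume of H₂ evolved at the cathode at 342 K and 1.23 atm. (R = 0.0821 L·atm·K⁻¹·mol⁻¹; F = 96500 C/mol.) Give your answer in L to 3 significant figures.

19.0 L

Q = It = 23.9 × 6720 = 1.606×10^5 C
n(e⁻) = 1.606×10^5 / 96500 = 1.664 mol
2H⁺ + 2e⁻ → H₂, so n(H₂) = 1.664 / 2 = 0.8320 mol
V = nRT/P = 0.8320 × 0.0821 × 342 / 1.23 = 18.99 L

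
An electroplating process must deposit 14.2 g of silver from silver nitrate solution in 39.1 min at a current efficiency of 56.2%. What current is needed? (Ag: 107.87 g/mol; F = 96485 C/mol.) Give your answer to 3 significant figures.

9.63 A

n(Ag) = 14.2 / 107.87 = 0.1316 mol
Ag⁺ + e⁻ → Ag, so n(e⁻) = 0.1316 mol
Q = 0.1316 × 96485 / 0.562 = 22590 C
I = Q / t = 22590 / 2346 s = 9.63 A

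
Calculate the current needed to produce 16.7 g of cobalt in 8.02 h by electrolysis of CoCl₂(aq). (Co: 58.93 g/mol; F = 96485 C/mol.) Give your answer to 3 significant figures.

1.89 A

n(Co) = 16.7 / 58.93 = 0.2834 mol
Co²⁺ + 2e⁻ → Co, so n(e⁻) = 2 × 0.2834 = 0.5668 mol
Q = 0.5668 × 96485 = 54690 C
I = Q / t = 54690 / 28872 s = 1.89 A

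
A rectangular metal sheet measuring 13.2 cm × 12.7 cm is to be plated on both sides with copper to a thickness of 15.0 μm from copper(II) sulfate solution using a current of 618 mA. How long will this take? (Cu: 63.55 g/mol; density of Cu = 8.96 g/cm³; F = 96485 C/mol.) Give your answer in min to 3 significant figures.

369 min

Plated area = 2 × 13.2 × 12.7 = 335.3 cm²
Volume = 335.3 × 15.0×10⁻⁴ cm = 0.5030 cm³
m(Cu) = 0.5030 × 8.96 = 4.507 g
n(Cu) = 4.507 / 63.55 = 0.07092 mol; n(e⁻) = 2 × 0.07092 = 0.1418 mol
Q = 0.1418 × 96485 = 13680 C
t = 13680 / 0.618 = 22140 s = 369 min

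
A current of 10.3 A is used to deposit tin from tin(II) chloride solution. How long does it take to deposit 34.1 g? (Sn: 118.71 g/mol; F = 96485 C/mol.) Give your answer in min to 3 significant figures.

n(Sn) = 34.1 / 118.71 = 0.2873 mol
Sn²⁺ + 2e⁻ → Sn, so n(e⁻) = 2 × 0.2873 = 0.5746 mol
Q = 0.5746 × 96485 = 55440 C
t = Q / I = 55440 / 10.3 = 5383 s = 89.7 min

89.7 min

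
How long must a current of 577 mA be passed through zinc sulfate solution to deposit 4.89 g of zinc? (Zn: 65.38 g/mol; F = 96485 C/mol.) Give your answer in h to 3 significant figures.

6.95 h

n(Zn) = 4.89 / 65.38 = 0.07479 mol
Zn²⁺ + 2e⁻ → Zn, so n(e⁻) = 2 × 0.07479 = 0.1496 mol
Q = 0.1496 × 96485 = 14430 C
t = Q / I = 14430 / 0.577 = 25010 s = 6.95 h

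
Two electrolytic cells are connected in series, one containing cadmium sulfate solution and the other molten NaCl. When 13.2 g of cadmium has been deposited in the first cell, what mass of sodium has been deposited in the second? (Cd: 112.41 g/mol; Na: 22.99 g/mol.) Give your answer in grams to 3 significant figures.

n(Cd) = 13.2 / 112.41 = 0.1174 mol
Cd²⁺ + 2e⁻ → Cd, so n(e⁻) = 2 × 0.1174 = 0.2348 mol
Same current for the same time ⇒ same n(e⁻) = 0.2348 mol in both cells.
Na⁺ + e⁻ → Na, so n(Na) = 0.2348 mol
m(Na) = 0.2348 × 22.99 = 5.40 g

5.40 g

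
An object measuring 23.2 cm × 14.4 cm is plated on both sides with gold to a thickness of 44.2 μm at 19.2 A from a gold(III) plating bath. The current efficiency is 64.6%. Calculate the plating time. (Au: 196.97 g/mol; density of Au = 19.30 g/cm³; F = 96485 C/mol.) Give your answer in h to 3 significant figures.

1.88 h

Plated area = 2 × 23.2 × 14.4 = 668.2 cm²
Volume = 668.2 × 44.2×10⁻⁴ cm = 2.953 cm³
m(Au) = 2.953 × 19.30 = 56.99 g
n(Au) = 56.99 / 196.97 = 0.2893 mol; n(e⁻) = 3 × 0.2893 = 0.8679 mol
Q = 0.8679 × 96485 / 0.646 = 1.296×10^5 C
t = 1.296×10^5 / 19.2 = 6750 s = 1.88 h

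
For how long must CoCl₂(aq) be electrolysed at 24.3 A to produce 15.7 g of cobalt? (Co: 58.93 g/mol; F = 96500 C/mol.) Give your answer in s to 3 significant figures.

n(Co) = 15.7 / 58.93 = 0.2664 mol
Co²⁺ + 2e⁻ → Co, so n(e⁻) = 2 × 0.2664 = 0.5328 mol
Q = 0.5328 × 96500 = 51420 C
t = Q / I = 51420 / 24.3 = 2116 s

2120 s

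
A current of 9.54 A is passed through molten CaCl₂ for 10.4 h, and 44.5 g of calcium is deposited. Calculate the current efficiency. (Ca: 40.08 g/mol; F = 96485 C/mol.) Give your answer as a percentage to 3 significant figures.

Q = 9.54 × 37440 = 3.572×10^5 C
n(e⁻) = 3.572×10^5 / 96485 = 3.702 mol
Ca²⁺ + 2e⁻ → Ca, so theoretical n(Ca) = 1.851 mol → 74.19 g
Efficiency = 44.5 / 74.19 = 0.5998 = 60.0%

60.0%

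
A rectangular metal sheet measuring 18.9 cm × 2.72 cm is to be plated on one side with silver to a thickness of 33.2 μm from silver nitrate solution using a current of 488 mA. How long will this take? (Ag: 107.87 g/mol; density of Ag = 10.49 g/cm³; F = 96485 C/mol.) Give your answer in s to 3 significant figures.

Plated area = 18.9 × 2.72 = 51.41 cm²
Volume = 51.41 × 33.2×10⁻⁴ cm = 0.1707 cm³
m(Ag) = 0.1707 × 10.49 = 1.791 g
n(Ag) = 1.791 / 107.87 = 0.01660 mol; n(e⁻) = 0.01660 mol
Q = 0.01660 × 96485 = 1602 C
t = 1602 / 0.488 = 3283 s

3280 s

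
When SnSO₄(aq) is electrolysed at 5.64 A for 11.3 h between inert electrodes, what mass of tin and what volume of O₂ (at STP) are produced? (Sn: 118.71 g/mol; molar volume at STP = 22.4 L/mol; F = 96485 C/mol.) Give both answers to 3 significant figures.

Q = 5.64 × 40680 = 2.294×10^5 C; n(e⁻) = 2.294×10^5 / 96485 = 2.378 mol
Cathode: Sn²⁺ + 2e⁻ → Sn → n(Sn) = 2.378/2 = 1.189 mol → 141 g
Anode: 2H₂O → O₂ + 4H⁺ + 4e⁻ → n(O₂) = 2.378/4 = 0.5945 mol → 13.3 L

141 g Sn; 13.3 L O₂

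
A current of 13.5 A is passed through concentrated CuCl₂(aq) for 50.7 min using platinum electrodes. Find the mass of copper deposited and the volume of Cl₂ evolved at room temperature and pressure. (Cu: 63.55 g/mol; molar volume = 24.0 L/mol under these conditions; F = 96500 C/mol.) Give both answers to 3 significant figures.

13.5 g Cu; 5.11 L Cl₂

Q = 13.5 × 3042 = 41070 C; n(e⁻) = 41070 / 96500 = 0.4256 mol
Cathode: Cu²⁺ + 2e⁻ → Cu → n(Cu) = 0.4256/2 = 0.2128 mol → 13.5 g
Anode: 2Cl⁻ → Cl₂ + 2e⁻ → n(Cl₂) = 0.4256/2 = 0.2128 mol → 5.11 L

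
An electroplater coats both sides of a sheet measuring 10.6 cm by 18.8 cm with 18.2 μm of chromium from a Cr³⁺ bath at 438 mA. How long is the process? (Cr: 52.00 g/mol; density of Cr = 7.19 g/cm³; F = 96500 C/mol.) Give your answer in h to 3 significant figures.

18.4 h

Plated area = 2 × 10.6 × 18.8 = 398.6 cm²
Volume = 398.6 × 18.2×10⁻⁴ cm = 0.7255 cm³
m(Cr) = 0.7255 × 7.19 = 5.216 g
n(Cr) = 5.216 / 52.00 = 0.1003 mol; n(e⁻) = 3 × 0.1003 = 0.3009 mol
Q = 0.3009 × 96500 = 29040 C
t = 29040 / 0.438 = 66300 s = 18.4 h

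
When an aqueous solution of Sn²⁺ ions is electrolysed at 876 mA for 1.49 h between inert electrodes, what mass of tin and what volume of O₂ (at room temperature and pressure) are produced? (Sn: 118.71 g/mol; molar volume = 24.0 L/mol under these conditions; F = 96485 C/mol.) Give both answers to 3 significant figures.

2.89 g Sn; 0.292 L O₂

Q = 0.876 × 5364 = 4699 C; n(e⁻) = 4699 / 96485 = 0.04870 mol
Cathode: Sn²⁺ + 2e⁻ → Sn → n(Sn) = 0.04870/2 = 0.02435 mol → 2.89 g
Anode: 2H₂O → O₂ + 4H⁺ + 4e⁻ → n(O₂) = 0.04870/4 = 0.01218 mol → 0.292 L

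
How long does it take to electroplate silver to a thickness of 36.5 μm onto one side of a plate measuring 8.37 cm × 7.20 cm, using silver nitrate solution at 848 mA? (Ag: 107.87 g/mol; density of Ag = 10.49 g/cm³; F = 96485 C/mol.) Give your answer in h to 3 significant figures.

Plated area = 8.37 × 7.20 = 60.26 cm²
Volume = 60.26 × 36.5×10⁻⁴ cm = 0.2199 cm³
m(Ag) = 0.2199 × 10.49 = 2.307 g
n(Ag) = 2.307 / 107.87 = 0.02139 mol; n(e⁻) = 0.02139 mol
Q = 0.02139 × 96485 = 2064 C
t = 2064 / 0.848 = 2434 s = 0.676 h

0.676 h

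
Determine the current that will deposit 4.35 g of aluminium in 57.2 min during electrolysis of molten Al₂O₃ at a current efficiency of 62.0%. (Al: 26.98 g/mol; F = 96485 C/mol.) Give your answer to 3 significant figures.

n(Al) = 4.35 / 26.98 = 0.1612 mol
Al³⁺ + 3e⁻ → Al, so n(e⁻) = 3 × 0.1612 = 0.4836 mol
Q = 0.4836 × 96485 / 0.620 = 75260 C
I = Q / t = 75260 / 3432 s = 21.9 A

21.9 A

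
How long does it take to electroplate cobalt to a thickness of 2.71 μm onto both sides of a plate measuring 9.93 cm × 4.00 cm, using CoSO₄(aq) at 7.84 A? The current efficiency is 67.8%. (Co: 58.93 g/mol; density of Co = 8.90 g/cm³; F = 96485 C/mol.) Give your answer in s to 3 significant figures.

Plated area = 2 × 9.93 × 4.00 = 79.44 cm²
Volume = 79.44 × 2.71×10⁻⁴ cm = 0.02153 cm³
m(Co) = 0.02153 × 8.90 = 0.1916 g
n(Co) = 0.1916 / 58.93 = 0.003251 mol; n(e⁻) = 2 × 0.003251 = 0.006502 mol
Q = 0.006502 × 96485 / 0.678 = 925.3 C
t = 925.3 / 7.84 = 118.0 s

118 s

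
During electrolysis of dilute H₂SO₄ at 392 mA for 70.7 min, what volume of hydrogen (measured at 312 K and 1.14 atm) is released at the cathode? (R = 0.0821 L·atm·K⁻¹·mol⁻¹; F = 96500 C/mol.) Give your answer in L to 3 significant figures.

0.194 L

Charge passed = 0.392 × 4242 = 1663 C
n(e⁻) = Q/F = 1663/96500 = 0.01723 mol
2H⁺ + 2e⁻ → H₂, so n(H₂) = 0.01723 / 2 = 0.008615 mol
V = nRT/P = 0.008615 × 0.0821 × 312 / 1.14 = 0.1936 L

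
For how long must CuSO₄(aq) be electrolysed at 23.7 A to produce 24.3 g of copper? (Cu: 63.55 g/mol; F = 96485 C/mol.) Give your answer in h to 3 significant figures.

0.865 h

n(Cu) = 24.3 / 63.55 = 0.3824 mol
Cu²⁺ + 2e⁻ → Cu, so n(e⁻) = 2 × 0.3824 = 0.7648 mol
Q = 0.7648 × 96485 = 73790 C
t = Q / I = 73790 / 23.7 = 3114 s = 0.865 h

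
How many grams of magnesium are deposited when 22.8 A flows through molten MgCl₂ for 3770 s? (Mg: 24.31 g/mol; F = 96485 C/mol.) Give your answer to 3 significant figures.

10.8 g

Q = 22.8 A × 3770 s = 85960 C
Moles of electrons = 85960 / 96485 = 0.8909 mol
Mg²⁺ + 2e⁻ → Mg, so n(Mg) = 0.8909 / 2 = 0.4455 mol
m = 0.4455 × 24.31 = 10.8 g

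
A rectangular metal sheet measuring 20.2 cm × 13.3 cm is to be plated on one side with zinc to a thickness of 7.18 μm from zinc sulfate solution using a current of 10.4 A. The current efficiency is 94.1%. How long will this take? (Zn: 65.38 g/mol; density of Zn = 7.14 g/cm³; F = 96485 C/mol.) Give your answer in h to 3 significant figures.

Plated area = 20.2 × 13.3 = 268.7 cm²
Volume = 268.7 × 7.18×10⁻⁴ cm = 0.1929 cm³
m(Zn) = 0.1929 × 7.14 = 1.377 g
n(Zn) = 1.377 / 65.38 = 0.02106 mol; n(e⁻) = 2 × 0.02106 = 0.04212 mol
Q = 0.04212 × 96485 / 0.941 = 4319 C
t = 4319 / 10.4 = 415.3 s = 0.115 h

0.115 h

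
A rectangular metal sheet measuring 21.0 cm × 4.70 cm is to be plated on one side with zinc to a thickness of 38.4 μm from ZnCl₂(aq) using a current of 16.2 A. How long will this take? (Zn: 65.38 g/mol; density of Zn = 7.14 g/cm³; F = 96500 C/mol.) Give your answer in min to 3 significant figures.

8.22 min

Plated area = 21.0 × 4.70 = 98.70 cm²
Volume = 98.70 × 38.4×10⁻⁴ cm = 0.3790 cm³
m(Zn) = 0.3790 × 7.14 = 2.706 g
n(Zn) = 2.706 / 65.38 = 0.04139 mol; n(e⁻) = 2 × 0.04139 = 0.08278 mol
Q = 0.08278 × 96500 = 7988 C
t = 7988 / 16.2 = 493.1 s = 8.22 min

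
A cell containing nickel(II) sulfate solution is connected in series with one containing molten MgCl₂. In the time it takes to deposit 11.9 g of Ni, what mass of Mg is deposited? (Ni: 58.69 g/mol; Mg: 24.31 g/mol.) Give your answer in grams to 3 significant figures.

n(Ni) = 11.9 / 58.69 = 0.2028 mol
Ni²⁺ + 2e⁻ → Ni, so n(e⁻) = 2 × 0.2028 = 0.4056 mol
In series, the same 0.4056 mol of electrons flows through the second cell.
Mg²⁺ + 2e⁻ → Mg, so n(Mg) = 0.4056 / 2 = 0.2028 mol
m(Mg) = 0.2028 × 24.31 = 4.93 g

4.93 g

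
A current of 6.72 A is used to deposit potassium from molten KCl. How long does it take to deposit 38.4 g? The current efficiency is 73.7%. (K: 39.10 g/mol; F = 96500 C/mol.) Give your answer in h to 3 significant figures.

5.32 h

n(K) = 38.4 / 39.10 = 0.9821 mol
K⁺ + e⁻ → K, so n(e⁻) = 0.9821 mol
Q = 0.9821 × 96500 / 0.737 = 1.286×10^5 C
t = Q / I = 1.286×10^5 / 6.72 = 19140 s = 5.32 h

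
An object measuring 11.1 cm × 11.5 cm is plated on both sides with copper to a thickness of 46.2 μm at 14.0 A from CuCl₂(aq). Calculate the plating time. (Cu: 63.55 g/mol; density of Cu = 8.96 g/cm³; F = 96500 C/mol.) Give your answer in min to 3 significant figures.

38.2 min

Plated area = 2 × 11.1 × 11.5 = 255.3 cm²
Volume = 255.3 × 46.2×10⁻⁴ cm = 1.179 cm³
m(Cu) = 1.179 × 8.96 = 10.56 g
n(Cu) = 10.56 / 63.55 = 0.1662 mol; n(e⁻) = 2 × 0.1662 = 0.3324 mol
Q = 0.3324 × 96500 = 32080 C
t = 32080 / 14.0 = 2291 s = 38.2 min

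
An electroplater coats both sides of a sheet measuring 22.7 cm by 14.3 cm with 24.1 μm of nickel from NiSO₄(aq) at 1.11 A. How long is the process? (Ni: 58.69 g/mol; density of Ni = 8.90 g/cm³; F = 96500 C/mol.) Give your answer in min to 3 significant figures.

Plated area = 2 × 22.7 × 14.3 = 649.2 cm²
Volume = 649.2 × 24.1×10⁻⁴ cm = 1.565 cm³
m(Ni) = 1.565 × 8.90 = 13.93 g
n(Ni) = 13.93 / 58.69 = 0.2373 mol; n(e⁻) = 2 × 0.2373 = 0.4746 mol
Q = 0.4746 × 96500 = 45800 C
t = 45800 / 1.11 = 41260 s = 688 min

688 min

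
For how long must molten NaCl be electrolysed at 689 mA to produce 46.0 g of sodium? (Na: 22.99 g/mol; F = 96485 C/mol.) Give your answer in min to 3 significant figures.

n(Na) = 46.0 / 22.99 = 2.001 mol
Na⁺ + e⁻ → Na, so n(e⁻) = 2.001 mol
Q = 2.001 × 96485 = 1.931×10^5 C
t = Q / I = 1.931×10^5 / 0.689 = 2.803×10^5 s = 4670 min

4670 min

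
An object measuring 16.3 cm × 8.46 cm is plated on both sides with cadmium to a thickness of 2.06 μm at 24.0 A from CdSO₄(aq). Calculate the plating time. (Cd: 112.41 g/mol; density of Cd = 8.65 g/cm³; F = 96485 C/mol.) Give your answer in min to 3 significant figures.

0.586 min

Plated area = 2 × 16.3 × 8.46 = 275.8 cm²
Volume = 275.8 × 2.06×10⁻⁴ cm = 0.05681 cm³
m(Cd) = 0.05681 × 8.65 = 0.4914 g
n(Cd) = 0.4914 / 112.41 = 0.004371 mol; n(e⁻) = 2 × 0.004371 = 0.008742 mol
Q = 0.008742 × 96485 = 843.5 C
t = 843.5 / 24.0 = 35.15 s = 0.586 min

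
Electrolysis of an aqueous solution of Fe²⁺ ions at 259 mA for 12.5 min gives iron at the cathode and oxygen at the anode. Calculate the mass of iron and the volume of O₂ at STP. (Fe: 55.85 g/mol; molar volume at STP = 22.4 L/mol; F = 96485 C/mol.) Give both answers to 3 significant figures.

Q = 0.259 × 750 = 194.3 C; n(e⁻) = 194.3 / 96485 = 0.002014 mol
Cathode: Fe²⁺ + 2e⁻ → Fe → n(Fe) = 0.002014/2 = 0.001007 mol → 0.0562 g
Anode: 2H₂O → O₂ + 4H⁺ + 4e⁻ → n(O₂) = 0.002014/4 = 5.035×10^-4 mol → 0.0113 L

0.0562 g Fe; 0.0113 L O₂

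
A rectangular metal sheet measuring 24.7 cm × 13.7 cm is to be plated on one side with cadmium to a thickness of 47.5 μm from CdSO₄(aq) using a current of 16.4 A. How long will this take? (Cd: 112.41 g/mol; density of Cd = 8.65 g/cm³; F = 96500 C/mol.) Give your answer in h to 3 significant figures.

0.404 h

Plated area = 24.7 × 13.7 = 338.4 cm²
Volume = 338.4 × 47.5×10⁻⁴ cm = 1.607 cm³
m(Cd) = 1.607 × 8.65 = 13.90 g
n(Cd) = 13.90 / 112.41 = 0.1237 mol; n(e⁻) = 2 × 0.1237 = 0.2474 mol
Q = 0.2474 × 96500 = 23870 C
t = 23870 / 16.4 = 1455 s = 0.404 h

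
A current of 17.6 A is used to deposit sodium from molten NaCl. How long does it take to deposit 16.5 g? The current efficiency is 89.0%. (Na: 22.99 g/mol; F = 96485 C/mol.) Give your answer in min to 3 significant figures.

73.7 min

n(Na) = 16.5 / 22.99 = 0.7177 mol
Na⁺ + e⁻ → Na, so n(e⁻) = 0.7177 mol
Q = 0.7177 × 96485 / 0.890 = 77810 C
t = Q / I = 77810 / 17.6 = 4421 s = 73.7 min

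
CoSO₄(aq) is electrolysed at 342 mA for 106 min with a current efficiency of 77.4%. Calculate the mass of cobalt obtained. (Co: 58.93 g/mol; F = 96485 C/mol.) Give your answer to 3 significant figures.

0.514 g

Q = 0.342 × 6360 = 2175 C
n(e⁻) = 2175 / 96485 = 0.02254 mol
Co²⁺ + 2e⁻ → Co, so theoretical m(Co) = 0.01127 × 58.93 = 0.6641 g
Actual mass = 77.4% × 0.6641 = 0.514 g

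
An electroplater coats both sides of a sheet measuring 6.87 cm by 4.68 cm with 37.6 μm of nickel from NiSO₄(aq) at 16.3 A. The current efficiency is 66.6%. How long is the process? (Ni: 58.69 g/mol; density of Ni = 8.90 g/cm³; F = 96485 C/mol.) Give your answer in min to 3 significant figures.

Plated area = 2 × 6.87 × 4.68 = 64.30 cm²
Volume = 64.30 × 37.6×10⁻⁴ cm = 0.2418 cm³
m(Ni) = 0.2418 × 8.90 = 2.152 g
n(Ni) = 2.152 / 58.69 = 0.03667 mol; n(e⁻) = 2 × 0.03667 = 0.07334 mol
Q = 0.07334 × 96485 / 0.666 = 10620 C
t = 10620 / 16.3 = 651.5 s = 10.9 min

10.9 min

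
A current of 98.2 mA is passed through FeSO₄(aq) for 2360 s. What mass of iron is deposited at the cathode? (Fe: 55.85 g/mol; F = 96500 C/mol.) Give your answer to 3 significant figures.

0.0671 g

Q = It = 0.0982 × 2360 = 231.8 C
n(e⁻) = 231.8 / 96500 = 0.002402 mol
Fe²⁺ + 2e⁻ → Fe, so n(Fe) = 0.002402 / 2 = 0.001201 mol
m = 0.001201 × 55.85 = 0.0671 g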